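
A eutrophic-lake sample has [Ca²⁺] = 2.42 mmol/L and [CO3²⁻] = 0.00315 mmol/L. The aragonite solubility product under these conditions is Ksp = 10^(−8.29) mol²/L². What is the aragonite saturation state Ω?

Ksp = 10^(−8.29) = 5.129×10^-9
Ω = [Ca²⁺][CO3²⁻]/Ksp = (2.42×10^-3)(0.00315×10^-3) / 5.129×10^-9 = 1.49

Ω = 1.49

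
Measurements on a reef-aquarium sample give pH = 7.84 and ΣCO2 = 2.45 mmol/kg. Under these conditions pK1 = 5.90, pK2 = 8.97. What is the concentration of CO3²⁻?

[CO3²⁻] = 0.167 mmol/kg

α₂ = 1 / (1 + [H⁺]/K2 + [H⁺]²/(K1K2)) = 1 / (1 + 10^+1.13 + 10^-0.81)
   = 1 / (1 + 13.490 + 0.15488) = 1/14.645 = 0.06828
[CO3²⁻] = α₂ × DIC = 0.06828 × 2.45 = 0.167 mmol/kg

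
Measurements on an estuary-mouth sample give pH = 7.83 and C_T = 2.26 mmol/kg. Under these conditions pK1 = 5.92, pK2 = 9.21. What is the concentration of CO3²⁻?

α₂ = 1 / (1 + [H⁺]/K2 + [H⁺]²/(K1K2)) = 1 / (1 + 10^+1.38 + 10^-0.53)
   = 1 / (1 + 23.988 + 0.29512) = 1/25.283 = 0.03955
[CO3²⁻] = α₂ × DIC = 0.03955 × 2.26 = 0.0894 mmol/kg

[CO3²⁻] = 0.0894 mmol/kg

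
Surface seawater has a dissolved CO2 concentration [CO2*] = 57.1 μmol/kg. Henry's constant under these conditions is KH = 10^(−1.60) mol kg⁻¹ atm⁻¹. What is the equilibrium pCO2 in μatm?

pCO2 = 2270 μatm

KH = 10^(−1.60) = 2.512×10^-2 mol kg⁻¹ atm⁻¹
pCO2 = [CO2*]/KH = 57.1×10^-6 / 2.512×10^-2 = 2.27×10^-3 atm = 2270 μatm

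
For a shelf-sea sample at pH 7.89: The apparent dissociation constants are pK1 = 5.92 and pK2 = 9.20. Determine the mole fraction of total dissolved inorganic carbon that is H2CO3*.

α₀ = 0.0101

α₀ = 1 / (1 + K1/[H⁺] + K1K2/[H⁺]²) = 1 / (1 + 10^+1.97 + 10^+0.66)
   = 1 / (1 + 93.325 + 4.5709) = 1/98.896 = 0.01011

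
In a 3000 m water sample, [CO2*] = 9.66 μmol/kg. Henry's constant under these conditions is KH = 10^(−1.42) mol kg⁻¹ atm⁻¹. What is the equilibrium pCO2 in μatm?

KH = 10^(−1.42) = 3.802×10^-2 mol kg⁻¹ atm⁻¹
pCO2 = [CO2*]/KH = 9.66×10^-6 / 3.802×10^-2 = 2.54×10^-4 atm = 254 μatm

pCO2 = 254 μatm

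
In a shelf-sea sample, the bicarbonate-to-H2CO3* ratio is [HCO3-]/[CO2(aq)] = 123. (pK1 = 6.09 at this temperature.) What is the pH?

From K1 = [H⁺][HCO3-]/[CO2(aq)]:  pH = pK1 + log₁₀([HCO3-]/[CO2(aq)])
log₁₀(123) = +2.090
pH = 6.09 + (+2.090) = 8.18

pH = 8.18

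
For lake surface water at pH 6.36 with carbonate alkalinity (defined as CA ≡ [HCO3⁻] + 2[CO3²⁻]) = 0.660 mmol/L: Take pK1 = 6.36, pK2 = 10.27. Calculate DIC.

DIC = 1.32 mmol/L

CA = [HCO3⁻] + 2[CO3²⁻] = (α₁ + 2α₂)·DIC
At pH 6.36: [H⁺]/K1 = 10^0.00 = 1.0000, K2/[H⁺] = 10^-3.91 = 0.00012303
α₁ = 1/(1 + 1.0000 + 0.00012303) = 1/2.0001 = 0.5000; α₂ = α₁·K2/[H⁺] = 6.151×10^-5
α₁ + 2α₂ = 0.5001
DIC = CA / (α₁ + 2α₂) = 0.660 / 0.5001 = 1.32 mmol/L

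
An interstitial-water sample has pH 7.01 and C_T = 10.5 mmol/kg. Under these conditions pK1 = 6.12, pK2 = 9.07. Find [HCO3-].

α₁ = 1 / (1 + [H⁺]/K1 + K2/[H⁺]) = 1 / (1 + 10^-0.89 + 10^-2.06)
   = 1 / (1 + 0.12882 + 0.0087096) = 1/1.1375 = 0.8791
[HCO3⁻] = α₁ × DIC = 0.8791 × 10.5 = 9.23 mmol/kg

[HCO3⁻] = 9.23 mmol/kg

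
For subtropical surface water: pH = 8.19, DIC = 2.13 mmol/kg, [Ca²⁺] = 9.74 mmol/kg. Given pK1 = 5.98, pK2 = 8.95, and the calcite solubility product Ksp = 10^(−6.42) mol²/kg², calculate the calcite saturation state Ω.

Ω = 8.04

α₂ = 1 / (1 + [H⁺]/K2 + [H⁺]²/(K1K2)) = 1 / (1 + 10^+0.76 + 10^-1.45)
   = 1 / (1 + 5.7544 + 0.035481) = 1/6.7899 = 0.1473
[CO3²⁻] = α₂ × DIC = 0.1473 × 2.13 = 0.3137 mmol/kg
Ksp = 10^(−6.42) = 3.802×10^-7
Ω = [Ca²⁺][CO3²⁻]/Ksp = (9.74×10^-3)(3.137×10^-4) / 3.802×10^-7 = 8.04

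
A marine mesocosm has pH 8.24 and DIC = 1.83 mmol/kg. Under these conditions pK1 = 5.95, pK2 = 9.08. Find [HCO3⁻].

α₁ = 1 / (1 + [H⁺]/K1 + K2/[H⁺]) = 1 / (1 + 10^-2.29 + 10^-0.84)
   = 1 / (1 + 0.0051286 + 0.14454) = 1/1.1497 = 0.8698
[HCO3⁻] = α₁ × DIC = 0.8698 × 1.83 = 1.59 mmol/kg

[HCO3⁻] = 1.59 mmol/kg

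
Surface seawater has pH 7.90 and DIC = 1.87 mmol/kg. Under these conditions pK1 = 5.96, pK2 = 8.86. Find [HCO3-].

[HCO3⁻] = 1.67 mmol/kg

α₁ = 1 / (1 + [H⁺]/K1 + K2/[H⁺]) = 1 / (1 + 10^-1.94 + 10^-0.96)
   = 1 / (1 + 0.011482 + 0.10965) = 1/1.1211 = 0.8920
[HCO3⁻] = α₁ × DIC = 0.8920 × 1.87 = 1.67 mmol/kg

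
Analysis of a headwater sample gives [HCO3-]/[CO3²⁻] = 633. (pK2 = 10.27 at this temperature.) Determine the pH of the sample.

pH = 7.47

From K2 = [H⁺][CO3²⁻]/[HCO3-]:  pH = pK2 − log₁₀([HCO3-]/[CO3²⁻])
log₁₀(633) = +2.801
pH = 10.27 − (+2.801) = 7.47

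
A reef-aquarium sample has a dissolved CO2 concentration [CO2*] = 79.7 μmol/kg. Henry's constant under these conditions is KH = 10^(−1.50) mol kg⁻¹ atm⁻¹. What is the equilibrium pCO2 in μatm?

pCO2 = 2520 μatm

KH = 10^(−1.50) = 3.162×10^-2 mol kg⁻¹ atm⁻¹
pCO2 = [CO2*]/KH = 79.7×10^-6 / 3.162×10^-2 = 2.52×10^-3 atm = 2520 μatm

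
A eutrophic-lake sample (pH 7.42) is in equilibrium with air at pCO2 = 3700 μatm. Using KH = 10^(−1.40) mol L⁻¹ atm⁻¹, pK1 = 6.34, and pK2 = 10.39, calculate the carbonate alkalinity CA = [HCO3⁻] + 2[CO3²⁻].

[CO2*] = KH · pCO2 = 10^(−1.40) × 3700×10^-6 = 1.473×10^-4 mol/L
α₀ = 1/(1 + K1/[H⁺] + K1K2/[H⁺]²) = 1/(1 + 10^+1.08 + 10^-1.89) = 0.07671
DIC = [CO2*]/α₀ = 1.473×10^-4 / 0.07671 = 1.920 mmol/L
CA = (α₁ + 2α₂)·DIC = (0.9223 + 2×0.0009883) × 1.920 = 1.77 mmol/L

CA = 1.77 mmol/L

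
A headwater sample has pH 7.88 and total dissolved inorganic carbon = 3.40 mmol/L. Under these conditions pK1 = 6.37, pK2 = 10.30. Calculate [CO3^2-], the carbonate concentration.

[CO3²⁻] = 12.5 μmol/L

α₂ = 1 / (1 + [H⁺]/K2 + [H⁺]²/(K1K2)) = 1 / (1 + 10^+2.42 + 10^+0.91)
   = 1 / (1 + 263.03 + 8.1283) = 1/272.16 = 0.003674
[CO3²⁻] = α₂ × DIC = 0.003674 × 3.40 = 0.0125 mmol/L = 12.5 μmol/L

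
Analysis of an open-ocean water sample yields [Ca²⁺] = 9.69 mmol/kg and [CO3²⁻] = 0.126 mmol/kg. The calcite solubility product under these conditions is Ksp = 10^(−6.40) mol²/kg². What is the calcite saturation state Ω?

Ω = 3.07

Ksp = 10^(−6.40) = 3.981×10^-7
Ω = [Ca²⁺][CO3²⁻]/Ksp = (9.69×10^-3)(0.126×10^-3) / 3.981×10^-7 = 3.07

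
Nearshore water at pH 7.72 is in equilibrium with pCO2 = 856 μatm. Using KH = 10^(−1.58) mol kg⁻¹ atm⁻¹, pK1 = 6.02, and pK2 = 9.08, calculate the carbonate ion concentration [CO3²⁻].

[CO2*] = KH · pCO2 = 10^(−1.58) × 856×10^-6 = 2.252×10^-5 mol/kg
α₀ = 1/(1 + K1/[H⁺] + K1K2/[H⁺]²) = 1/(1 + 10^+1.70 + 10^+0.34) = 0.01876
DIC = [CO2*]/α₀ = 2.252×10^-5 / 0.01876 = 1.200 mmol/kg
[CO3²⁻] = α₂·DIC; α₂ = 0.04104, so [CO3²⁻] = 0.04104 × 1.200 = 0.0493 mmol/kg

[CO3²⁻] = 0.0493 mmol/kg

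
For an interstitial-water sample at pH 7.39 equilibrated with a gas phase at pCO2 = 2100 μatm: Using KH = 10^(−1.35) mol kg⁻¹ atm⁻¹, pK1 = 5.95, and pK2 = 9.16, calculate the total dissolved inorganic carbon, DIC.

DIC = 2.72 mmol/kg

[CO2*] = KH · pCO2 = 10^(−1.35) × 2100×10^-6 = 9.380×10^-5 mol/kg
α₀ = 1/(1 + K1/[H⁺] + K1K2/[H⁺]²) = 1/(1 + 10^+1.44 + 10^-0.33) = 0.03447
DIC = [CO2*]/α₀ = 9.380×10^-5 / 0.03447 = 2.72 mmol/kg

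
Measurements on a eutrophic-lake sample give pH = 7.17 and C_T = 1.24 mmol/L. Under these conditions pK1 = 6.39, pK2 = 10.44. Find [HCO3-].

[HCO3⁻] = 1.06 mmol/L

α₁ = 1 / (1 + [H⁺]/K1 + K2/[H⁺]) = 1 / (1 + 10^-0.78 + 10^-3.27)
   = 1 / (1 + 0.16596 + 0.00053703) = 1/1.1665 = 0.8573
[HCO3⁻] = α₁ × DIC = 0.8573 × 1.24 = 1.06 mmol/L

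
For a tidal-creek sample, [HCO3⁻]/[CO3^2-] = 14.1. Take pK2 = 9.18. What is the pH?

From K2 = [H⁺][CO3^2-]/[HCO3⁻]:  pH = pK2 − log₁₀([HCO3⁻]/[CO3^2-])
log₁₀(14.1) = +1.149
pH = 9.18 − (+1.149) = 8.03

pH = 8.03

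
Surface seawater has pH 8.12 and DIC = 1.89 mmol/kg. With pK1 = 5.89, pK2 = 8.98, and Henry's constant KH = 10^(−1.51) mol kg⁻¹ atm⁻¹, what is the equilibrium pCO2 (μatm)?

pCO2 = 315 μatm

α₀ = 1 / (1 + K1/[H⁺] + K1K2/[H⁺]²) = 1 / (1 + 10^+2.23 + 10^+1.37)
   = 1 / (1 + 169.82 + 23.442) = 1/194.27 = 0.005148
[CO2*] = α₀ × DIC = 0.005148 × 1.89 = 0.009729 mmol/kg = 9.729 μmol/kg
pCO2 = [CO2*]/KH = 9.729×10^-6 / 3.090×10^-2 = 315 μatm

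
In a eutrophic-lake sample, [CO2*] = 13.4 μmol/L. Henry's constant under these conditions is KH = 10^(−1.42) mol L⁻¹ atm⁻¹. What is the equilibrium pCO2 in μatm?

KH = 10^(−1.42) = 3.802×10^-2 mol L⁻¹ atm⁻¹
pCO2 = [CO2*]/KH = 13.4×10^-6 / 3.802×10^-2 = 3.52×10^-4 atm = 352 μatm

pCO2 = 352 μatm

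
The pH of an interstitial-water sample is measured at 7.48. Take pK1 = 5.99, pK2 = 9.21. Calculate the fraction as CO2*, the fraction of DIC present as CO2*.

α₀ = 1 / (1 + K1/[H⁺] + K1K2/[H⁺]²) = 1 / (1 + 10^+1.49 + 10^-0.24)
   = 1 / (1 + 30.903 + 0.57544) = 1/32.478 = 0.03079

α₀ = 0.0308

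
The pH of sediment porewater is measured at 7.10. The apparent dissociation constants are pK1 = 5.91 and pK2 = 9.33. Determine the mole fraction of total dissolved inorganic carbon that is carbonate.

α₂ = 1 / (1 + [H⁺]/K2 + [H⁺]²/(K1K2)) = 1 / (1 + 10^+2.23 + 10^+1.04)
   = 1 / (1 + 169.82 + 10.965) = 1/181.79 = 0.005501

α₂ = 0.00550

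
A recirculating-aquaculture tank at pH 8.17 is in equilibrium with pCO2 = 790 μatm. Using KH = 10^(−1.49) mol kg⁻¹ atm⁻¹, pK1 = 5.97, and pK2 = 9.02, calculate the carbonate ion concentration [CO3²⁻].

[CO2*] = KH · pCO2 = 10^(−1.49) × 790×10^-6 = 2.556×10^-5 mol/kg
α₀ = 1/(1 + K1/[H⁺] + K1K2/[H⁺]²) = 1/(1 + 10^+2.20 + 10^+1.35) = 0.005498
DIC = [CO2*]/α₀ = 2.556×10^-5 / 0.005498 = 4.649 mmol/kg
[CO3²⁻] = α₂·DIC; α₂ = 0.1231, so [CO3²⁻] = 0.1231 × 4.649 = 0.572 mmol/kg

[CO3²⁻] = 0.572 mmol/kg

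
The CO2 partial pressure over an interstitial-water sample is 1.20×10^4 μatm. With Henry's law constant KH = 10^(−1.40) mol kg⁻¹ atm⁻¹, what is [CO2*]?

KH = 10^(−1.40) = 3.981×10^-2 mol kg⁻¹ atm⁻¹
[CO2*] = KH · pCO2 = 3.981×10^-2 × 1.20×10^4×10^-6 atm = 4.78×10^-4 mol/kg

[CO2*] = 478 μmol/kg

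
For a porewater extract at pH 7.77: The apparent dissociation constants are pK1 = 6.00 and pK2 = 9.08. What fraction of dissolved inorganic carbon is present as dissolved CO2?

α₀ = 0.0159

α₀ = 1 / (1 + K1/[H⁺] + K1K2/[H⁺]²) = 1 / (1 + 10^+1.77 + 10^+0.46)
   = 1 / (1 + 58.884 + 2.8840) = 1/62.768 = 0.01593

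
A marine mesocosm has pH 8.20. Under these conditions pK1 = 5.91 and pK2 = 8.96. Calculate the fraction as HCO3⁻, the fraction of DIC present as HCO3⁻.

α₁ = 1 / (1 + [H⁺]/K1 + K2/[H⁺]) = 1 / (1 + 10^-2.29 + 10^-0.76)
   = 1 / (1 + 0.0051286 + 0.17378) = 1/1.1789 = 0.8482

α₁ = 0.848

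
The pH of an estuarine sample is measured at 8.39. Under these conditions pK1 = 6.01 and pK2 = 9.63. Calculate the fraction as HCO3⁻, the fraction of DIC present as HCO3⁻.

α₁ = 0.942

α₁ = 1 / (1 + [H⁺]/K1 + K2/[H⁺]) = 1 / (1 + 10^-2.38 + 10^-1.24)
   = 1 / (1 + 0.0041687 + 0.057544) = 1/1.0617 = 0.9419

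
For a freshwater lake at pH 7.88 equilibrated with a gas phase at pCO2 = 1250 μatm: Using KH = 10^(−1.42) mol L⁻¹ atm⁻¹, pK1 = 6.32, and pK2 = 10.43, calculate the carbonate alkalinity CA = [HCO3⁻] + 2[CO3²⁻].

CA = 1.74 mmol/L

[CO2*] = KH · pCO2 = 10^(−1.42) × 1250×10^-6 = 4.752×10^-5 mol/L
α₀ = 1/(1 + K1/[H⁺] + K1K2/[H⁺]²) = 1/(1 + 10^+1.56 + 10^-0.99) = 0.02673
DIC = [CO2*]/α₀ = 4.752×10^-5 / 0.02673 = 1.778 mmol/L
CA = (α₁ + 2α₂)·DIC = (0.9705 + 2×0.002735) × 1.778 = 1.74 mmol/L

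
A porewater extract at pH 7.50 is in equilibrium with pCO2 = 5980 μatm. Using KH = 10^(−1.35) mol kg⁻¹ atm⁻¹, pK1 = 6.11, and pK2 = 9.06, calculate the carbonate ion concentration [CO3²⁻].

[CO2*] = KH · pCO2 = 10^(−1.35) × 5980×10^-6 = 2.671×10^-4 mol/kg
α₀ = 1/(1 + K1/[H⁺] + K1K2/[H⁺]²) = 1/(1 + 10^+1.39 + 10^-0.17) = 0.03813
DIC = [CO2*]/α₀ = 2.671×10^-4 / 0.03813 = 7.005 mmol/kg
[CO3²⁻] = α₂·DIC; α₂ = 0.02578, so [CO3²⁻] = 0.02578 × 7.005 = 0.181 mmol/kg

[CO3²⁻] = 0.181 mmol/kg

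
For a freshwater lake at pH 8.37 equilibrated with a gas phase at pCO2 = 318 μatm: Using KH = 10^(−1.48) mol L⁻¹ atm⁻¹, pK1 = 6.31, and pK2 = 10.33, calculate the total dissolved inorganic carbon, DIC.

DIC = 1.23 mmol/L

[CO2*] = KH · pCO2 = 10^(−1.48) × 318×10^-6 = 1.053×10^-5 mol/L
α₀ = 1/(1 + K1/[H⁺] + K1K2/[H⁺]²) = 1/(1 + 10^+2.06 + 10^+0.10) = 0.008542
DIC = [CO2*]/α₀ = 1.053×10^-5 / 0.008542 = 1.23 mmol/L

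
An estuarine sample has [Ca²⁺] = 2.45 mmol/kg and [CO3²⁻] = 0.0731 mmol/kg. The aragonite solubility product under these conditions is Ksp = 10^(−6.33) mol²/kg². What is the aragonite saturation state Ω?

Ksp = 10^(−6.33) = 4.677×10^-7
Ω = [Ca²⁺][CO3²⁻]/Ksp = (2.45×10^-3)(0.0731×10^-3) / 4.677×10^-7 = 0.383

Ω = 0.383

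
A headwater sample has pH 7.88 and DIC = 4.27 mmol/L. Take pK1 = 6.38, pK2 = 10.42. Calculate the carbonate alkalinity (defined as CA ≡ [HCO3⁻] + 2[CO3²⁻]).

CA = 4.15 mmol/L

CA = [HCO3⁻] + 2[CO3²⁻] = (α₁ + 2α₂)·DIC
At pH 7.88: [H⁺]/K1 = 10^-1.50 = 0.031623, K2/[H⁺] = 10^-2.54 = 0.0028840
α₁ = 1/(1 + 0.031623 + 0.0028840) = 1/1.0345 = 0.9666; α₂ = α₁·K2/[H⁺] = 0.002788
α₁ + 2α₂ = 0.9722
CA = 0.9722 × 4.27 = 4.15 mmol/L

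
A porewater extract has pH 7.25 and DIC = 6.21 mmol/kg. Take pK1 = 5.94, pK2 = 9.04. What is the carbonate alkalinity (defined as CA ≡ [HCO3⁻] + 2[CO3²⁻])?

CA = 6.02 mmol/kg

CA = [HCO3⁻] + 2[CO3²⁻] = (α₁ + 2α₂)·DIC
At pH 7.25: [H⁺]/K1 = 10^-1.31 = 0.048978, K2/[H⁺] = 10^-1.79 = 0.016218
α₁ = 1/(1 + 0.048978 + 0.016218) = 1/1.0652 = 0.9388; α₂ = α₁·K2/[H⁺] = 0.01523
α₁ + 2α₂ = 0.9692
CA = 0.9692 × 6.21 = 6.02 mmol/kg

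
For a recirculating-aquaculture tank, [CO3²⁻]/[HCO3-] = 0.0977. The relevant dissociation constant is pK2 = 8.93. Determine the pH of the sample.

From K2 = [H⁺][CO3²⁻]/[HCO3-]:  pH = pK2 + log₁₀([CO3²⁻]/[HCO3-])
log₁₀(0.0977) = -1.010
pH = 8.93 + (-1.010) = 7.92

pH = 7.92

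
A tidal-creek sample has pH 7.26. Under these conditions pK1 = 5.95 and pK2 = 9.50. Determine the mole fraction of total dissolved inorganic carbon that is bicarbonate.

α₁ = 0.948

α₁ = 1 / (1 + [H⁺]/K1 + K2/[H⁺]) = 1 / (1 + 10^-1.31 + 10^-2.24)
   = 1 / (1 + 0.048978 + 0.0057544) = 1/1.0547 = 0.9481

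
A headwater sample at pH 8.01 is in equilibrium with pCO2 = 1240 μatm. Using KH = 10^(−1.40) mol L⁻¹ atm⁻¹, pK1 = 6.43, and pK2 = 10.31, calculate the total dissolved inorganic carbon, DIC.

[CO2*] = KH · pCO2 = 10^(−1.40) × 1240×10^-6 = 4.937×10^-5 mol/L
α₀ = 1/(1 + K1/[H⁺] + K1K2/[H⁺]²) = 1/(1 + 10^+1.58 + 10^-0.72) = 0.02550
DIC = [CO2*]/α₀ = 4.937×10^-5 / 0.02550 = 1.94 mmol/L

DIC = 1.94 mmol/L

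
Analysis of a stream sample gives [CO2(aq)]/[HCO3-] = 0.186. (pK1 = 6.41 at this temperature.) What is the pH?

From K1 = [H⁺][HCO3-]/[CO2(aq)]:  pH = pK1 − log₁₀([CO2(aq)]/[HCO3-])
log₁₀(0.186) = -0.730
pH = 6.41 − (-0.730) = 7.14

pH = 7.14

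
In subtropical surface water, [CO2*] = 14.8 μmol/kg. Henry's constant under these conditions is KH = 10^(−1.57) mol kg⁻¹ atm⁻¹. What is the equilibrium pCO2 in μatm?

pCO2 = 550 μatm

KH = 10^(−1.57) = 2.692×10^-2 mol kg⁻¹ atm⁻¹
pCO2 = [CO2*]/KH = 14.8×10^-6 / 2.692×10^-2 = 5.50×10^-4 atm = 550 μatm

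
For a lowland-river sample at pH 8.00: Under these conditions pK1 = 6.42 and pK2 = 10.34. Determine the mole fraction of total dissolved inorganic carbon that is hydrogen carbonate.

α₁ = 0.970

α₁ = 1 / (1 + [H⁺]/K1 + K2/[H⁺]) = 1 / (1 + 10^-1.58 + 10^-2.34)
   = 1 / (1 + 0.026303 + 0.0045709) = 1/1.0309 = 0.9701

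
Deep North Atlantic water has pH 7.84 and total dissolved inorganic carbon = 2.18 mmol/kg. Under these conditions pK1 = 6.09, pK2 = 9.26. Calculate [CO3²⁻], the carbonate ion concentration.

α₂ = 1 / (1 + [H⁺]/K2 + [H⁺]²/(K1K2)) = 1 / (1 + 10^+1.42 + 10^-0.33)
   = 1 / (1 + 26.303 + 0.46774) = 1/27.770 = 0.03601
[CO3²⁻] = α₂ × DIC = 0.03601 × 2.18 = 0.0785 mmol/kg

[CO3²⁻] = 0.0785 mmol/kg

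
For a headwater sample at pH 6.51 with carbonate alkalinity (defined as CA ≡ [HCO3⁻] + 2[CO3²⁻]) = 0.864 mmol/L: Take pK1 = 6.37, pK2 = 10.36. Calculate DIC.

DIC = 1.49 mmol/L

CA = [HCO3⁻] + 2[CO3²⁻] = (α₁ + 2α₂)·DIC
At pH 6.51: [H⁺]/K1 = 10^-0.14 = 0.72444, K2/[H⁺] = 10^-3.85 = 0.00014125
α₁ = 1/(1 + 0.72444 + 0.00014125) = 1/1.7246 = 0.5799; α₂ = α₁·K2/[H⁺] = 8.191×10^-5
α₁ + 2α₂ = 0.5800
DIC = CA / (α₁ + 2α₂) = 0.864 / 0.5800 = 1.49 mmol/L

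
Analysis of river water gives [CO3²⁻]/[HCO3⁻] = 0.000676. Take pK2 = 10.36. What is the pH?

From K2 = [H⁺][CO3²⁻]/[HCO3⁻]:  pH = pK2 + log₁₀([CO3²⁻]/[HCO3⁻])
log₁₀(0.000676) = -3.170
pH = 10.36 + (-3.170) = 7.19

pH = 7.19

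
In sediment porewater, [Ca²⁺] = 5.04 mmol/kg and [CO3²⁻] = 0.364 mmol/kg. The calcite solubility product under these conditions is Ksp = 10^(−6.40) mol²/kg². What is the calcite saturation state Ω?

Ksp = 10^(−6.40) = 3.981×10^-7
Ω = [Ca²⁺][CO3²⁻]/Ksp = (5.04×10^-3)(0.364×10^-3) / 3.981×10^-7 = 4.61

Ω = 4.61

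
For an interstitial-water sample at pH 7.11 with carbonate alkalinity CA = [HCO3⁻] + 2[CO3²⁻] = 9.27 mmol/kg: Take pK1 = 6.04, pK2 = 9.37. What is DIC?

DIC = 10.0 mmol/kg

CA = [HCO3⁻] + 2[CO3²⁻] = (α₁ + 2α₂)·DIC
At pH 7.11: [H⁺]/K1 = 10^-1.07 = 0.085114, K2/[H⁺] = 10^-2.26 = 0.0054954
α₁ = 1/(1 + 0.085114 + 0.0054954) = 1/1.0906 = 0.9169; α₂ = α₁·K2/[H⁺] = 0.005039
α₁ + 2α₂ = 0.9270
DIC = CA / (α₁ + 2α₂) = 9.27 / 0.9270 = 10.0 mmol/kg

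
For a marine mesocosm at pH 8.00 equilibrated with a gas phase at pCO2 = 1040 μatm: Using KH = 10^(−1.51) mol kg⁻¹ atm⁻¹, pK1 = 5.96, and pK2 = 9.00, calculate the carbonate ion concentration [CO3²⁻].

[CO3²⁻] = 0.352 mmol/kg

[CO2*] = KH · pCO2 = 10^(−1.51) × 1040×10^-6 = 3.214×10^-5 mol/kg
α₀ = 1/(1 + K1/[H⁺] + K1K2/[H⁺]²) = 1/(1 + 10^+2.04 + 10^+1.04) = 0.008223
DIC = [CO2*]/α₀ = 3.214×10^-5 / 0.008223 = 3.909 mmol/kg
[CO3²⁻] = α₂·DIC; α₂ = 0.09016, so [CO3²⁻] = 0.09016 × 3.909 = 0.352 mmol/kg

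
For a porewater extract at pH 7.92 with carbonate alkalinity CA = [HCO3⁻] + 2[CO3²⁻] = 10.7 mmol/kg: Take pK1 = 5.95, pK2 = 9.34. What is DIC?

DIC = 10.4 mmol/kg

CA = [HCO3⁻] + 2[CO3²⁻] = (α₁ + 2α₂)·DIC
At pH 7.92: [H⁺]/K1 = 10^-1.97 = 0.010715, K2/[H⁺] = 10^-1.42 = 0.038019
α₁ = 1/(1 + 0.010715 + 0.038019) = 1/1.0487 = 0.9535; α₂ = α₁·K2/[H⁺] = 0.03625
α₁ + 2α₂ = 1.0260
DIC = CA / (α₁ + 2α₂) = 10.7 / 1.0260 = 10.4 mmol/kg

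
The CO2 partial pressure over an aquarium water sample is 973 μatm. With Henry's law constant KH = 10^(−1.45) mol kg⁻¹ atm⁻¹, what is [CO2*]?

KH = 10^(−1.45) = 3.548×10^-2 mol kg⁻¹ atm⁻¹
[CO2*] = KH · pCO2 = 3.548×10^-2 × 973×10^-6 atm = 3.45×10^-5 mol/kg

[CO2*] = 34.5 μmol/kg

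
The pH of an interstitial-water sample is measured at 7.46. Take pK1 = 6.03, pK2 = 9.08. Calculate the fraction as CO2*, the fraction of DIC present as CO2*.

α₀ = 0.0350

α₀ = 1 / (1 + K1/[H⁺] + K1K2/[H⁺]²) = 1 / (1 + 10^+1.43 + 10^-0.19)
   = 1 / (1 + 26.915 + 0.64565) = 1/28.561 = 0.03501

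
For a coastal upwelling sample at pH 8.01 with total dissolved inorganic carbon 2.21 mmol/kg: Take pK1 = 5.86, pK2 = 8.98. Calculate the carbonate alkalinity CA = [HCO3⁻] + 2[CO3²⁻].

CA = [HCO3⁻] + 2[CO3²⁻] = (α₁ + 2α₂)·DIC
At pH 8.01: [H⁺]/K1 = 10^-2.15 = 0.0070795, K2/[H⁺] = 10^-0.97 = 0.10715
α₁ = 1/(1 + 0.0070795 + 0.10715) = 1/1.1142 = 0.8975; α₂ = α₁·K2/[H⁺] = 0.09617
α₁ + 2α₂ = 1.0898
CA = 1.0898 × 2.21 = 2.41 mmol/kg

CA = 2.41 mmol/kg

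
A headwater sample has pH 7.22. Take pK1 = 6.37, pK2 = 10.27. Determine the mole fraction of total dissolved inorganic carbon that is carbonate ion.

α₂ = 0.000780

α₂ = 1 / (1 + [H⁺]/K2 + [H⁺]²/(K1K2)) = 1 / (1 + 10^+3.05 + 10^+2.20)
   = 1 / (1 + 1122.0 + 158.49) = 1/1281.5 = 0.0007803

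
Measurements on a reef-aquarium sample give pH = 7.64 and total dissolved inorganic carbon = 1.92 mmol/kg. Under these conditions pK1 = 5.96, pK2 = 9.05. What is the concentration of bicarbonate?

[HCO3⁻] = 1.81 mmol/kg

α₁ = 1 / (1 + [H⁺]/K1 + K2/[H⁺]) = 1 / (1 + 10^-1.68 + 10^-1.41)
   = 1 / (1 + 0.020893 + 0.038905) = 1/1.0598 = 0.9436
[HCO3⁻] = α₁ × DIC = 0.9436 × 1.92 = 1.81 mmol/kg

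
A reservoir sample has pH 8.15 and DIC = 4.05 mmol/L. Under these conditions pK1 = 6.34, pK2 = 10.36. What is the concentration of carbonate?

[CO3²⁻] = 0.0244 mmol/L

α₂ = 1 / (1 + [H⁺]/K2 + [H⁺]²/(K1K2)) = 1 / (1 + 10^+2.21 + 10^+0.40)
   = 1 / (1 + 162.18 + 2.5119) = 1/165.69 = 0.006035
[CO3²⁻] = α₂ × DIC = 0.006035 × 4.05 = 0.0244 mmol/L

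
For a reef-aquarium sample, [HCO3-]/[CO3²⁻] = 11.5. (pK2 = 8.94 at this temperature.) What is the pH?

pH = 7.88

From K2 = [H⁺][CO3²⁻]/[HCO3-]:  pH = pK2 − log₁₀([HCO3-]/[CO3²⁻])
log₁₀(11.5) = +1.061
pH = 8.94 − (+1.061) = 7.88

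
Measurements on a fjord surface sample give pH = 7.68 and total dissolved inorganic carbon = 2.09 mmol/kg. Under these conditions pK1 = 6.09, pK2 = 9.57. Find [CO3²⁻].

α₂ = 1 / (1 + [H⁺]/K2 + [H⁺]²/(K1K2)) = 1 / (1 + 10^+1.89 + 10^+0.30)
   = 1 / (1 + 77.625 + 1.9953) = 1/80.620 = 0.01240
[CO3²⁻] = α₂ × DIC = 0.01240 × 2.09 = 0.0259 mmol/kg

[CO3²⁻] = 0.0259 mmol/kg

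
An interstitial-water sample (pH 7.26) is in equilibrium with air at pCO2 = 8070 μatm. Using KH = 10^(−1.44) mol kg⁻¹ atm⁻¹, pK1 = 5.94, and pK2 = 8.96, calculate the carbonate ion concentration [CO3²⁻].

[CO2*] = KH · pCO2 = 10^(−1.44) × 8070×10^-6 = 2.930×10^-4 mol/kg
α₀ = 1/(1 + K1/[H⁺] + K1K2/[H⁺]²) = 1/(1 + 10^+1.32 + 10^-0.38) = 0.04482
DIC = [CO2*]/α₀ = 2.930×10^-4 / 0.04482 = 6.537 mmol/kg
[CO3²⁻] = α₂·DIC; α₂ = 0.01869, so [CO3²⁻] = 0.01869 × 6.537 = 0.122 mmol/kg

[CO3²⁻] = 0.122 mmol/kg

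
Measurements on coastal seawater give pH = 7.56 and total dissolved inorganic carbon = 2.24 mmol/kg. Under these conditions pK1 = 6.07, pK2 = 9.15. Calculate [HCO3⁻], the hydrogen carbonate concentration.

α₁ = 1 / (1 + [H⁺]/K1 + K2/[H⁺]) = 1 / (1 + 10^-1.49 + 10^-1.59)
   = 1 / (1 + 0.032359 + 0.025704) = 1/1.0581 = 0.9451
[HCO3⁻] = α₁ × DIC = 0.9451 × 2.24 = 2.12 mmol/kg

[HCO3⁻] = 2.12 mmol/kg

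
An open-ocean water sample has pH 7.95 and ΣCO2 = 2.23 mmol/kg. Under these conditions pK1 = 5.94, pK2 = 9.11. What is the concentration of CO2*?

[CO2*] = 0.0202 mmol/kg

α₀ = 1 / (1 + K1/[H⁺] + K1K2/[H⁺]²) = 1 / (1 + 10^+2.01 + 10^+0.85)
   = 1 / (1 + 102.33 + 7.0795) = 1/110.41 = 0.009057
[CO2*] = α₀ × DIC = 0.009057 × 2.23 = 0.0202 mmol/kg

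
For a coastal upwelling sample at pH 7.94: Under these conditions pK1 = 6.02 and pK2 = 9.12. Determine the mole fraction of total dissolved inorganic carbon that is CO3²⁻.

α₂ = 1 / (1 + [H⁺]/K2 + [H⁺]²/(K1K2)) = 1 / (1 + 10^+1.18 + 10^-0.74)
   = 1 / (1 + 15.136 + 0.18197) = 1/16.318 = 0.06128

α₂ = 0.0613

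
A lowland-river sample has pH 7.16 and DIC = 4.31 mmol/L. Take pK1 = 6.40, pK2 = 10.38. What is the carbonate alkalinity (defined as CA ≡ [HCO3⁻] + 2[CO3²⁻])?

CA = 3.67 mmol/L

CA = [HCO3⁻] + 2[CO3²⁻] = (α₁ + 2α₂)·DIC
At pH 7.16: [H⁺]/K1 = 10^-0.76 = 0.17378, K2/[H⁺] = 10^-3.22 = 0.00060256
α₁ = 1/(1 + 0.17378 + 0.00060256) = 1/1.1744 = 0.8515; α₂ = α₁·K2/[H⁺] = 0.0005131
α₁ + 2α₂ = 0.8525
CA = 0.8525 × 4.31 = 3.67 mmol/L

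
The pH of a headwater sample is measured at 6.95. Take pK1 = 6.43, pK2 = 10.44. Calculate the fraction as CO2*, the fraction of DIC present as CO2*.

α₀ = 1 / (1 + K1/[H⁺] + K1K2/[H⁺]²) = 1 / (1 + 10^+0.52 + 10^-2.97)
   = 1 / (1 + 3.3113 + 0.0010715) = 1/4.3124 = 0.2319

α₀ = 0.232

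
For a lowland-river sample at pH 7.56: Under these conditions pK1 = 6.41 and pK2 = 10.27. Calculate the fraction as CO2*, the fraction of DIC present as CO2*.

α₀ = 0.0660

α₀ = 1 / (1 + K1/[H⁺] + K1K2/[H⁺]²) = 1 / (1 + 10^+1.15 + 10^-1.56)
   = 1 / (1 + 14.125 + 0.027542) = 1/15.153 = 0.06599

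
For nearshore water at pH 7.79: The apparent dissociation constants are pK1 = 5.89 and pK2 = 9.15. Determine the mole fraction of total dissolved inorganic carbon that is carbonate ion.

α₂ = 0.0413

α₂ = 1 / (1 + [H⁺]/K2 + [H⁺]²/(K1K2)) = 1 / (1 + 10^+1.36 + 10^-0.54)
   = 1 / (1 + 22.909 + 0.28840) = 1/24.197 = 0.04133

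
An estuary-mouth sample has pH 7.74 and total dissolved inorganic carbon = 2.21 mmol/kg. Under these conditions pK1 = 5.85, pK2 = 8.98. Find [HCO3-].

α₁ = 1 / (1 + [H⁺]/K1 + K2/[H⁺]) = 1 / (1 + 10^-1.89 + 10^-1.24)
   = 1 / (1 + 0.012882 + 0.057544) = 1/1.0704 = 0.9342
[HCO3⁻] = α₁ × DIC = 0.9342 × 2.21 = 2.06 mmol/kg

[HCO3⁻] = 2.06 mmol/kg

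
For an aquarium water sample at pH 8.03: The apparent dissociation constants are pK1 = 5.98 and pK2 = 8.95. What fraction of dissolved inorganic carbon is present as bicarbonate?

α₁ = 1 / (1 + [H⁺]/K1 + K2/[H⁺]) = 1 / (1 + 10^-2.05 + 10^-0.92)
   = 1 / (1 + 0.0089125 + 0.12023) = 1/1.1291 = 0.8856

α₁ = 0.886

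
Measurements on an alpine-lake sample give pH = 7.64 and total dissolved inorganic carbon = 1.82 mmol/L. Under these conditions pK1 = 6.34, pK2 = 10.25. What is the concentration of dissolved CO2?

[CO2*] = 0.0867 mmol/L

α₀ = 1 / (1 + K1/[H⁺] + K1K2/[H⁺]²) = 1 / (1 + 10^+1.30 + 10^-1.31)
   = 1 / (1 + 19.953 + 0.048978) = 1/21.002 = 0.04762
[CO2*] = α₀ × DIC = 0.04762 × 1.82 = 0.0867 mmol/L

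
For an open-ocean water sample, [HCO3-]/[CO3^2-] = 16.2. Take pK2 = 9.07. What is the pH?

pH = 7.86

From K2 = [H⁺][CO3^2-]/[HCO3-]:  pH = pK2 − log₁₀([HCO3-]/[CO3^2-])
log₁₀(16.2) = +1.210
pH = 9.07 − (+1.210) = 7.86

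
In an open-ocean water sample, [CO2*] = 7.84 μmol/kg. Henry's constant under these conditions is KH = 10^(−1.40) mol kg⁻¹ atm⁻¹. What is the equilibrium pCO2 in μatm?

KH = 10^(−1.40) = 3.981×10^-2 mol kg⁻¹ atm⁻¹
pCO2 = [CO2*]/KH = 7.84×10^-6 / 3.981×10^-2 = 1.97×10^-4 atm = 197 μatm

pCO2 = 197 μatm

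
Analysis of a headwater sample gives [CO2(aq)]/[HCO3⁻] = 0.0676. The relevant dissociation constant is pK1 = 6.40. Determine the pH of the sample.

From K1 = [H⁺][HCO3⁻]/[CO2(aq)]:  pH = pK1 − log₁₀([CO2(aq)]/[HCO3⁻])
log₁₀(0.0676) = -1.170
pH = 6.40 − (-1.170) = 7.57

pH = 7.57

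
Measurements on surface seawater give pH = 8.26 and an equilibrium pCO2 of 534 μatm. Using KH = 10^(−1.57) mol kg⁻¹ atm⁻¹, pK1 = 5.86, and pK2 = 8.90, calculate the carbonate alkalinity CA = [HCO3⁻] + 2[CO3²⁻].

[CO2*] = KH · pCO2 = 10^(−1.57) × 534×10^-6 = 1.437×10^-5 mol/kg
α₀ = 1/(1 + K1/[H⁺] + K1K2/[H⁺]²) = 1/(1 + 10^+2.40 + 10^+1.76) = 0.003229
DIC = [CO2*]/α₀ = 1.437×10^-5 / 0.003229 = 4.452 mmol/kg
CA = (α₁ + 2α₂)·DIC = (0.8110 + 2×0.1858) × 4.452 = 5.26 mmol/kg

CA = 5.26 mmol/kg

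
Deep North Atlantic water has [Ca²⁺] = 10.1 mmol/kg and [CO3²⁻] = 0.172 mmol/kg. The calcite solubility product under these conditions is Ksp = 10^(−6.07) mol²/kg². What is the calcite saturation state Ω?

Ksp = 10^(−6.07) = 8.511×10^-7
Ω = [Ca²⁺][CO3²⁻]/Ksp = (10.1×10^-3)(0.172×10^-3) / 8.511×10^-7 = 2.04

Ω = 2.04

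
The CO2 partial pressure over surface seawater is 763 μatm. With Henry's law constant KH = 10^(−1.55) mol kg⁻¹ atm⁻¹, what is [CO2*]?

[CO2*] = 21.5 μmol/kg

KH = 10^(−1.55) = 2.818×10^-2 mol kg⁻¹ atm⁻¹
[CO2*] = KH · pCO2 = 2.818×10^-2 × 763×10^-6 atm = 2.15×10^-5 mol/kg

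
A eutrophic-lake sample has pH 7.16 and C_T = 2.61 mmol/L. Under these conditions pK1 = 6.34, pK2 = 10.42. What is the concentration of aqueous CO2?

[CO2*] = 0.343 mmol/L

α₀ = 1 / (1 + K1/[H⁺] + K1K2/[H⁺]²) = 1 / (1 + 10^+0.82 + 10^-2.44)
   = 1 / (1 + 6.6069 + 0.0036308) = 1/7.6106 = 0.1314
[CO2*] = α₀ × DIC = 0.1314 × 2.61 = 0.343 mmol/L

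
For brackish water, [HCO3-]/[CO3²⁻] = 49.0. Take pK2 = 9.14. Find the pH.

pH = 7.45

From K2 = [H⁺][CO3²⁻]/[HCO3-]:  pH = pK2 − log₁₀([HCO3-]/[CO3²⁻])
log₁₀(49.0) = +1.690
pH = 9.14 − (+1.690) = 7.45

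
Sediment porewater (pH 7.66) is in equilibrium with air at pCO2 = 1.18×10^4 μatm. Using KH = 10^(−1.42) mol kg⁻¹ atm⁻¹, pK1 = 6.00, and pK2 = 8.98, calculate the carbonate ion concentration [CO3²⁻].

[CO2*] = KH · pCO2 = 10^(−1.42) × 1.18×10^4×10^-6 = 4.486×10^-4 mol/kg
α₀ = 1/(1 + K1/[H⁺] + K1K2/[H⁺]²) = 1/(1 + 10^+1.66 + 10^+0.34) = 0.02045
DIC = [CO2*]/α₀ = 4.486×10^-4 / 0.02045 = 21.94 mmol/kg
[CO3²⁻] = α₂·DIC; α₂ = 0.04474, so [CO3²⁻] = 0.04474 × 21.94 = 0.981 mmol/kg

[CO3²⁻] = 0.981 mmol/kg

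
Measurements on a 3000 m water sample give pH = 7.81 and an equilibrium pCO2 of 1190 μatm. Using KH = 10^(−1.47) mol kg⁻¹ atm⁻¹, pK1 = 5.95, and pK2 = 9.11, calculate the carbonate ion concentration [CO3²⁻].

[CO3²⁻] = 0.146 mmol/kg

[CO2*] = KH · pCO2 = 10^(−1.47) × 1190×10^-6 = 4.032×10^-5 mol/kg
α₀ = 1/(1 + K1/[H⁺] + K1K2/[H⁺]²) = 1/(1 + 10^+1.86 + 10^+0.56) = 0.01297
DIC = [CO2*]/α₀ = 4.032×10^-5 / 0.01297 = 3.108 mmol/kg
[CO3²⁻] = α₂·DIC; α₂ = 0.04711, so [CO3²⁻] = 0.04711 × 3.108 = 0.146 mmol/kg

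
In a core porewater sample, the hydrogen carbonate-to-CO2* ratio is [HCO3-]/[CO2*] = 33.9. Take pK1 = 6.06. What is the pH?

pH = 7.59

From K1 = [H⁺][HCO3-]/[CO2*]:  pH = pK1 + log₁₀([HCO3-]/[CO2*])
log₁₀(33.9) = +1.530
pH = 6.06 + (+1.530) = 7.59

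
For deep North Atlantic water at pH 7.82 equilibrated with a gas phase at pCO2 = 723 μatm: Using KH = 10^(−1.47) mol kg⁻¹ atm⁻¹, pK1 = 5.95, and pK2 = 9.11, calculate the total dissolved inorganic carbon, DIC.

DIC = 1.93 mmol/kg

[CO2*] = KH · pCO2 = 10^(−1.47) × 723×10^-6 = 2.450×10^-5 mol/kg
α₀ = 1/(1 + K1/[H⁺] + K1K2/[H⁺]²) = 1/(1 + 10^+1.87 + 10^+0.58) = 0.01267
DIC = [CO2*]/α₀ = 2.450×10^-5 / 0.01267 = 1.93 mmol/kg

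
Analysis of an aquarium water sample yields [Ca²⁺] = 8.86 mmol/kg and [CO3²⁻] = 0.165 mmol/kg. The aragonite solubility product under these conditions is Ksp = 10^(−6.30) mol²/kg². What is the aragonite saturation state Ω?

Ω = 2.92

Ksp = 10^(−6.30) = 5.012×10^-7
Ω = [Ca²⁺][CO3²⁻]/Ksp = (8.86×10^-3)(0.165×10^-3) / 5.012×10^-7 = 2.92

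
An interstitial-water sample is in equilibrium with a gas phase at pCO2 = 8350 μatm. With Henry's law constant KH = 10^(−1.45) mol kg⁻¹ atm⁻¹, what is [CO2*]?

[CO2*] = 296 μmol/kg

KH = 10^(−1.45) = 3.548×10^-2 mol kg⁻¹ atm⁻¹
[CO2*] = KH · pCO2 = 3.548×10^-2 × 8350×10^-6 atm = 2.96×10^-4 mol/kg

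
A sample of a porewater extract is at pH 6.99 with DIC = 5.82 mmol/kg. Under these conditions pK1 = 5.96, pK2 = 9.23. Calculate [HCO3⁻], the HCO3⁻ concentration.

[HCO3⁻] = 5.30 mmol/kg

α₁ = 1 / (1 + [H⁺]/K1 + K2/[H⁺]) = 1 / (1 + 10^-1.03 + 10^-2.24)
   = 1 / (1 + 0.093325 + 0.0057544) = 1/1.0991 = 0.9099
[HCO3⁻] = α₁ × DIC = 0.9099 × 5.82 = 5.30 mmol/kg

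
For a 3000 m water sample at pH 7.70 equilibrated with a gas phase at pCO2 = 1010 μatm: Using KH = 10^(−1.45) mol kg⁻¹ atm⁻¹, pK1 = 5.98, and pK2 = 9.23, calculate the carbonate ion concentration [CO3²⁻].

[CO2*] = KH · pCO2 = 10^(−1.45) × 1010×10^-6 = 3.584×10^-5 mol/kg
α₀ = 1/(1 + K1/[H⁺] + K1K2/[H⁺]²) = 1/(1 + 10^+1.72 + 10^+0.19) = 0.01817
DIC = [CO2*]/α₀ = 3.584×10^-5 / 0.01817 = 1.972 mmol/kg
[CO3²⁻] = α₂·DIC; α₂ = 0.02815, so [CO3²⁻] = 0.02815 × 1.972 = 0.0555 mmol/kg

[CO3²⁻] = 0.0555 mmol/kg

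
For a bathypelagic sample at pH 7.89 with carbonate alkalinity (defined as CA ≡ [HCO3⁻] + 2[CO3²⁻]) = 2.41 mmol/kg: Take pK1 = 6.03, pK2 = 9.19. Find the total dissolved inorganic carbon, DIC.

DIC = 2.33 mmol/kg

CA = [HCO3⁻] + 2[CO3²⁻] = (α₁ + 2α₂)·DIC
At pH 7.89: [H⁺]/K1 = 10^-1.86 = 0.013804, K2/[H⁺] = 10^-1.30 = 0.050119
α₁ = 1/(1 + 0.013804 + 0.050119) = 1/1.0639 = 0.9399; α₂ = α₁·K2/[H⁺] = 0.04711
α₁ + 2α₂ = 1.0341
DIC = CA / (α₁ + 2α₂) = 2.41 / 1.0341 = 2.33 mmol/kg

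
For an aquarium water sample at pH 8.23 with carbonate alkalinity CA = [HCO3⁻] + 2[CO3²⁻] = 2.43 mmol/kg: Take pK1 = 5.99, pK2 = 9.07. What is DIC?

DIC = 2.17 mmol/kg

CA = [HCO3⁻] + 2[CO3²⁻] = (α₁ + 2α₂)·DIC
At pH 8.23: [H⁺]/K1 = 10^-2.24 = 0.0057544, K2/[H⁺] = 10^-0.84 = 0.14454
α₁ = 1/(1 + 0.0057544 + 0.14454) = 1/1.1503 = 0.8693; α₂ = α₁·K2/[H⁺] = 0.1257
α₁ + 2α₂ = 1.1207
DIC = CA / (α₁ + 2α₂) = 2.43 / 1.1207 = 2.17 mmol/kg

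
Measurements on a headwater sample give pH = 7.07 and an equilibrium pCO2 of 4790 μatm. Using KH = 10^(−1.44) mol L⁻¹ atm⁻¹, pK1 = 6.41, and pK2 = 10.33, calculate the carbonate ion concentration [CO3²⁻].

[CO3²⁻] = 0.437 μmol/L

[CO2*] = KH · pCO2 = 10^(−1.44) × 4790×10^-6 = 1.739×10^-4 mol/L
α₀ = 1/(1 + K1/[H⁺] + K1K2/[H⁺]²) = 1/(1 + 10^+0.66 + 10^-2.60) = 0.1794
DIC = [CO2*]/α₀ = 1.739×10^-4 / 0.1794 = 0.9693 mmol/L
[CO3²⁻] = α₂·DIC; α₂ = 0.0004507, so [CO3²⁻] = 0.0004507 × 0.9693 = 0.000437 mmol/L = 0.437 μmol/L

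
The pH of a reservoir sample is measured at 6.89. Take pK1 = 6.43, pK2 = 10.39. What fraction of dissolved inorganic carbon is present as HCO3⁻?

α₁ = 0.742

α₁ = 1 / (1 + [H⁺]/K1 + K2/[H⁺]) = 1 / (1 + 10^-0.46 + 10^-3.50)
   = 1 / (1 + 0.34674 + 0.00031623) = 1/1.3471 = 0.7424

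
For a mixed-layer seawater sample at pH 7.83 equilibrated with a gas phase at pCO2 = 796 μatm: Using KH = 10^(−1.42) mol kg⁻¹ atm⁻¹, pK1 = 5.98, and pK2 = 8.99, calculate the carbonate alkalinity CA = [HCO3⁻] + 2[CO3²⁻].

[CO2*] = KH · pCO2 = 10^(−1.42) × 796×10^-6 = 3.026×10^-5 mol/kg
α₀ = 1/(1 + K1/[H⁺] + K1K2/[H⁺]²) = 1/(1 + 10^+1.85 + 10^+0.69) = 0.01304
DIC = [CO2*]/α₀ = 3.026×10^-5 / 0.01304 = 2.321 mmol/kg
CA = (α₁ + 2α₂)·DIC = (0.9231 + 2×0.06386) × 2.321 = 2.44 mmol/kg

CA = 2.44 mmol/kg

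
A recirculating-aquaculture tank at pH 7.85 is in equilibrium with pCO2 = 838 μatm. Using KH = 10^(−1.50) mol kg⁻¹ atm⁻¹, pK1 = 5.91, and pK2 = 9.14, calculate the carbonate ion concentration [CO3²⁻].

[CO2*] = KH · pCO2 = 10^(−1.50) × 838×10^-6 = 2.650×10^-5 mol/kg
α₀ = 1/(1 + K1/[H⁺] + K1K2/[H⁺]²) = 1/(1 + 10^+1.94 + 10^+0.65) = 0.01080
DIC = [CO2*]/α₀ = 2.650×10^-5 / 0.01080 = 2.453 mmol/kg
[CO3²⁻] = α₂·DIC; α₂ = 0.04826, so [CO3²⁻] = 0.04826 × 2.453 = 0.118 mmol/kg

[CO3²⁻] = 0.118 mmol/kg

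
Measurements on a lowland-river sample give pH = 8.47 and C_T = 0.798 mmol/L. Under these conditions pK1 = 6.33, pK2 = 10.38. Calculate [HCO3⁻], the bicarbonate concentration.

[HCO3⁻] = 0.783 mmol/L

α₁ = 1 / (1 + [H⁺]/K1 + K2/[H⁺]) = 1 / (1 + 10^-2.14 + 10^-1.91)
   = 1 / (1 + 0.0072444 + 0.012303) = 1/1.0195 = 0.9808
[HCO3⁻] = α₁ × DIC = 0.9808 × 0.798 = 0.783 mmol/L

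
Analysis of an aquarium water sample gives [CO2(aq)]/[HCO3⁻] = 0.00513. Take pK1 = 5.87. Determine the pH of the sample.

pH = 8.16

From K1 = [H⁺][HCO3⁻]/[CO2(aq)]:  pH = pK1 − log₁₀([CO2(aq)]/[HCO3⁻])
log₁₀(0.00513) = -2.290
pH = 5.87 − (-2.290) = 8.16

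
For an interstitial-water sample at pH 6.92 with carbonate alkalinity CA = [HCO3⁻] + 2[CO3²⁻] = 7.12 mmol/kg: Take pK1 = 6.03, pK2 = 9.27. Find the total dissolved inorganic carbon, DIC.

CA = [HCO3⁻] + 2[CO3²⁻] = (α₁ + 2α₂)·DIC
At pH 6.92: [H⁺]/K1 = 10^-0.89 = 0.12882, K2/[H⁺] = 10^-2.35 = 0.0044668
α₁ = 1/(1 + 0.12882 + 0.0044668) = 1/1.1333 = 0.8824; α₂ = α₁·K2/[H⁺] = 0.003941
α₁ + 2α₂ = 0.8903
DIC = CA / (α₁ + 2α₂) = 7.12 / 0.8903 = 8.00 mmol/kg

DIC = 8.00 mmol/kg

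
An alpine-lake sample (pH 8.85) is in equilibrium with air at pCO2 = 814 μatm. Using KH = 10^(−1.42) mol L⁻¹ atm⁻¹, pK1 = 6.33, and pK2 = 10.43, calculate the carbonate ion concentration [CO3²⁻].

[CO2*] = KH · pCO2 = 10^(−1.42) × 814×10^-6 = 3.095×10^-5 mol/L
α₀ = 1/(1 + K1/[H⁺] + K1K2/[H⁺]²) = 1/(1 + 10^+2.52 + 10^+0.94) = 0.002934
DIC = [CO2*]/α₀ = 3.095×10^-5 / 0.002934 = 10.55 mmol/L
[CO3²⁻] = α₂·DIC; α₂ = 0.02555, so [CO3²⁻] = 0.02555 × 10.55 = 0.270 mmol/L

[CO3²⁻] = 0.270 mmol/L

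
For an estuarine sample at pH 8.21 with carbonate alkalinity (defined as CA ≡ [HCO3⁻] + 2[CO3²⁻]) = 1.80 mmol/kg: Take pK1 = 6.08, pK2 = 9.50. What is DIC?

CA = [HCO3⁻] + 2[CO3²⁻] = (α₁ + 2α₂)·DIC
At pH 8.21: [H⁺]/K1 = 10^-2.13 = 0.0074131, K2/[H⁺] = 10^-1.29 = 0.051286
α₁ = 1/(1 + 0.0074131 + 0.051286) = 1/1.0587 = 0.9446; α₂ = α₁·K2/[H⁺] = 0.04844
α₁ + 2α₂ = 1.0414
DIC = CA / (α₁ + 2α₂) = 1.80 / 1.0414 = 1.73 mmol/kg

DIC = 1.73 mmol/kg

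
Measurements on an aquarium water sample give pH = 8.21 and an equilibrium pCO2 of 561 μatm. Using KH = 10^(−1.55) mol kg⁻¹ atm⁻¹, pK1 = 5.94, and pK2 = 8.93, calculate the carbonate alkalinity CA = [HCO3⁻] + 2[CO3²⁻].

[CO2*] = KH · pCO2 = 10^(−1.55) × 561×10^-6 = 1.581×10^-5 mol/kg
α₀ = 1/(1 + K1/[H⁺] + K1K2/[H⁺]²) = 1/(1 + 10^+2.27 + 10^+1.55) = 0.004491
DIC = [CO2*]/α₀ = 1.581×10^-5 / 0.004491 = 3.521 mmol/kg
CA = (α₁ + 2α₂)·DIC = (0.8362 + 2×0.1593) × 3.521 = 4.07 mmol/kg

CA = 4.07 mmol/kg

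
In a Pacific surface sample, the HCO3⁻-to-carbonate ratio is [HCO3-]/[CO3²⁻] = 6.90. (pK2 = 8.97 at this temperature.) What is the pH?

pH = 8.13

From K2 = [H⁺][CO3²⁻]/[HCO3-]:  pH = pK2 − log₁₀([HCO3-]/[CO3²⁻])
log₁₀(6.90) = +0.839
pH = 8.97 − (+0.839) = 8.13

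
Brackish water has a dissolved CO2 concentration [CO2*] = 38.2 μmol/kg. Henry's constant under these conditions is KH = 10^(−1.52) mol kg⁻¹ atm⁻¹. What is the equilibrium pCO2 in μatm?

pCO2 = 1260 μatm

KH = 10^(−1.52) = 3.020×10^-2 mol kg⁻¹ atm⁻¹
pCO2 = [CO2*]/KH = 38.2×10^-6 / 3.020×10^-2 = 1.26×10^-3 atm = 1260 μatm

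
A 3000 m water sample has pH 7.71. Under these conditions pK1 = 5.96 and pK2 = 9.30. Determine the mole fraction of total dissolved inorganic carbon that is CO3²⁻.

α₂ = 0.0246

α₂ = 1 / (1 + [H⁺]/K2 + [H⁺]²/(K1K2)) = 1 / (1 + 10^+1.59 + 10^-0.16)
   = 1 / (1 + 38.905 + 0.69183) = 1/40.596 = 0.02463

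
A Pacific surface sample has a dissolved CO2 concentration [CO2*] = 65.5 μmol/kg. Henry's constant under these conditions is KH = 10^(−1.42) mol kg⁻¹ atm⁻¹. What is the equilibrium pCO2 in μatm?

KH = 10^(−1.42) = 3.802×10^-2 mol kg⁻¹ atm⁻¹
pCO2 = [CO2*]/KH = 65.5×10^-6 / 3.802×10^-2 = 1.72×10^-3 atm = 1720 μatm

pCO2 = 1720 μatm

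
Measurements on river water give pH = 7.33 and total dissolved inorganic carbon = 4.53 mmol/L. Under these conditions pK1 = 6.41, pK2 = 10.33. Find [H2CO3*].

α₀ = 1 / (1 + K1/[H⁺] + K1K2/[H⁺]²) = 1 / (1 + 10^+0.92 + 10^-2.08)
   = 1 / (1 + 8.3176 + 0.0083176) = 1/9.3260 = 0.1072
[CO2*] = α₀ × DIC = 0.1072 × 4.53 = 0.486 mmol/L

[CO2*] = 0.486 mmol/L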